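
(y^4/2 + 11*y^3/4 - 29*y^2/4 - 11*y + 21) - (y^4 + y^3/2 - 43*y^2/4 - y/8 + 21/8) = -y^4/2 + 9*y^3/4 + 7*y^2/2 - 87*y/8 + 147/8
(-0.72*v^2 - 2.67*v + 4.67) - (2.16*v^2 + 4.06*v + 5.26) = -2.88*v^2 - 6.73*v - 0.59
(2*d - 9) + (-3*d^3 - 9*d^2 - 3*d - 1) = -3*d^3 - 9*d^2 - d - 10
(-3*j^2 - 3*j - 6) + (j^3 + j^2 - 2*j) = j^3 - 2*j^2 - 5*j - 6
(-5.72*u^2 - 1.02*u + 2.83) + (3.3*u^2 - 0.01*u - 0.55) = -2.42*u^2 - 1.03*u + 2.28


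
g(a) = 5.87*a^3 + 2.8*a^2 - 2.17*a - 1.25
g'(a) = 17.61*a^2 + 5.6*a - 2.17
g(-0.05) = -1.14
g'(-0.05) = -2.41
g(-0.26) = -0.60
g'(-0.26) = -2.44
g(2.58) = 112.60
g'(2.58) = 129.50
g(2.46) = 97.74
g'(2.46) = 118.17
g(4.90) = 745.94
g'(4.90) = 448.09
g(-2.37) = -58.52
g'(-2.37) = 83.47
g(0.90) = 3.34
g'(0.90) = 17.13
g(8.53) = 3827.19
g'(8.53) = 1326.92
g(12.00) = 10519.27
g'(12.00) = 2600.87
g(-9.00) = -4034.15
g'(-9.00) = 1373.84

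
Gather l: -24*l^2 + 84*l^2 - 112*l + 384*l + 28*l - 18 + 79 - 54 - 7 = 60*l^2 + 300*l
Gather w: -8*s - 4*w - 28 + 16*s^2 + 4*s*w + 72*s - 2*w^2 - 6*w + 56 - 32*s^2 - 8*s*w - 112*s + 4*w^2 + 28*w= -16*s^2 - 48*s + 2*w^2 + w*(18 - 4*s) + 28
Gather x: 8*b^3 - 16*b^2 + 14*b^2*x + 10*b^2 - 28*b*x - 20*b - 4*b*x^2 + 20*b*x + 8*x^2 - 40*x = 8*b^3 - 6*b^2 - 20*b + x^2*(8 - 4*b) + x*(14*b^2 - 8*b - 40)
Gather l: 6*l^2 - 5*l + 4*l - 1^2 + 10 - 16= 6*l^2 - l - 7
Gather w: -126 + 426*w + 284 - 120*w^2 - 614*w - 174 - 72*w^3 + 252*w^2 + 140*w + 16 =-72*w^3 + 132*w^2 - 48*w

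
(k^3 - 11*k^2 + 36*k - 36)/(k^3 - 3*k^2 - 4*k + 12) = (k - 6)/(k + 2)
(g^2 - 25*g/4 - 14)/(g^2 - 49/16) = 4*(g - 8)/(4*g - 7)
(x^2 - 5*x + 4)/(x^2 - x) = (x - 4)/x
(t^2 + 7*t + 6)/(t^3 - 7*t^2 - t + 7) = (t + 6)/(t^2 - 8*t + 7)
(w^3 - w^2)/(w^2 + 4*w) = w*(w - 1)/(w + 4)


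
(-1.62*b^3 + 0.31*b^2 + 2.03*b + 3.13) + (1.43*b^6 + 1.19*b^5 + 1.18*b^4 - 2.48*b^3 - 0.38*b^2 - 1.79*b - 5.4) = 1.43*b^6 + 1.19*b^5 + 1.18*b^4 - 4.1*b^3 - 0.07*b^2 + 0.24*b - 2.27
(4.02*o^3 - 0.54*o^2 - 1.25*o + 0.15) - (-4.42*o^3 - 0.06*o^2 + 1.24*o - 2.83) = 8.44*o^3 - 0.48*o^2 - 2.49*o + 2.98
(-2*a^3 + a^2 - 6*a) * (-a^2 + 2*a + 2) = 2*a^5 - 5*a^4 + 4*a^3 - 10*a^2 - 12*a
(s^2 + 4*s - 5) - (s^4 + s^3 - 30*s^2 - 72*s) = -s^4 - s^3 + 31*s^2 + 76*s - 5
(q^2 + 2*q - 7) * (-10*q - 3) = -10*q^3 - 23*q^2 + 64*q + 21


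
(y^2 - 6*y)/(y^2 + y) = (y - 6)/(y + 1)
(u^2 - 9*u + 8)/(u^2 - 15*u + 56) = (u - 1)/(u - 7)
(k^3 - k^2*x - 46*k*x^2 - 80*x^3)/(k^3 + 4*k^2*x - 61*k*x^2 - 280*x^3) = (k + 2*x)/(k + 7*x)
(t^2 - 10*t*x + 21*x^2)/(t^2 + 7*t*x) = (t^2 - 10*t*x + 21*x^2)/(t*(t + 7*x))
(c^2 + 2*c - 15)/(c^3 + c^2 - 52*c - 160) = (c - 3)/(c^2 - 4*c - 32)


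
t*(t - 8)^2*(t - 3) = t^4 - 19*t^3 + 112*t^2 - 192*t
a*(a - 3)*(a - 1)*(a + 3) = a^4 - a^3 - 9*a^2 + 9*a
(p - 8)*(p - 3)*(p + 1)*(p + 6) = p^4 - 4*p^3 - 47*p^2 + 102*p + 144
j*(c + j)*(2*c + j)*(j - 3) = 2*c^2*j^2 - 6*c^2*j + 3*c*j^3 - 9*c*j^2 + j^4 - 3*j^3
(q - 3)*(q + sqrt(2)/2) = q^2 - 3*q + sqrt(2)*q/2 - 3*sqrt(2)/2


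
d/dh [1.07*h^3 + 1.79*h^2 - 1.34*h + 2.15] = 3.21*h^2 + 3.58*h - 1.34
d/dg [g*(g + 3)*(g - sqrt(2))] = g*(g + 3) + g*(g - sqrt(2)) + (g + 3)*(g - sqrt(2))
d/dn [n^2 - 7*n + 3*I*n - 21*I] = 2*n - 7 + 3*I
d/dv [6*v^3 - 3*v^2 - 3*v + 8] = 18*v^2 - 6*v - 3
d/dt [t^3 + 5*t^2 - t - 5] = 3*t^2 + 10*t - 1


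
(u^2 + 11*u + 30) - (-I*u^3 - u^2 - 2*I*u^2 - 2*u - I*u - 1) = I*u^3 + 2*u^2 + 2*I*u^2 + 13*u + I*u + 31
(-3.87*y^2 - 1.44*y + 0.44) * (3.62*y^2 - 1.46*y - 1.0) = -14.0094*y^4 + 0.4374*y^3 + 7.5652*y^2 + 0.7976*y - 0.44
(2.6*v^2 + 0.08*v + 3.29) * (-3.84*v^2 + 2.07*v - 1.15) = -9.984*v^4 + 5.0748*v^3 - 15.458*v^2 + 6.7183*v - 3.7835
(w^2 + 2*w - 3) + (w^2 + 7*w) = 2*w^2 + 9*w - 3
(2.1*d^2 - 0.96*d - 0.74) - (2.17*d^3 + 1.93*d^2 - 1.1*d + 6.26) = -2.17*d^3 + 0.17*d^2 + 0.14*d - 7.0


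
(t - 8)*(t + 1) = t^2 - 7*t - 8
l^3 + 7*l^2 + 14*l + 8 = (l + 1)*(l + 2)*(l + 4)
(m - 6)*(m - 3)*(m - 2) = m^3 - 11*m^2 + 36*m - 36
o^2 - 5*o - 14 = (o - 7)*(o + 2)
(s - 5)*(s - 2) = s^2 - 7*s + 10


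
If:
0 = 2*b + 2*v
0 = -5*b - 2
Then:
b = -2/5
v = 2/5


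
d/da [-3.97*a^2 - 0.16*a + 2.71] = -7.94*a - 0.16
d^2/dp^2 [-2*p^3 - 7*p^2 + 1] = -12*p - 14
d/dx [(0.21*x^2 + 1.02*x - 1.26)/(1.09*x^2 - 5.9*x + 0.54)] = (-2.3508*x^2 + 2.9736*x - 6.8832)/(1.1881*x^4 - 12.862*x^3 + 35.9872*x^2 - 6.372*x + 0.2916)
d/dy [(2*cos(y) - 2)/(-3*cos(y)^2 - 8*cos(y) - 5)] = 2*(-3*cos(y)^2 + 6*cos(y) + 13)*sin(y)/((cos(y) + 1)^2*(3*cos(y) + 5)^2)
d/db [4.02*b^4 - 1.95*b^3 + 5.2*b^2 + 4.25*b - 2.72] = 16.08*b^3 - 5.85*b^2 + 10.4*b + 4.25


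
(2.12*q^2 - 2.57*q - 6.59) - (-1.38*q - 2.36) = 2.12*q^2 - 1.19*q - 4.23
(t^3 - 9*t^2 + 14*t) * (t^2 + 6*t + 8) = t^5 - 3*t^4 - 32*t^3 + 12*t^2 + 112*t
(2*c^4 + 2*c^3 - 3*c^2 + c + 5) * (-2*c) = -4*c^5 - 4*c^4 + 6*c^3 - 2*c^2 - 10*c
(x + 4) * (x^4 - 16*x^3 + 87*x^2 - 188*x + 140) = x^5 - 12*x^4 + 23*x^3 + 160*x^2 - 612*x + 560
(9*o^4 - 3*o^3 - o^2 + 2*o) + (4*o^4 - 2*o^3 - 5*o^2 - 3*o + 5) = 13*o^4 - 5*o^3 - 6*o^2 - o + 5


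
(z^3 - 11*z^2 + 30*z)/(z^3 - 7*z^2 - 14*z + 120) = z/(z + 4)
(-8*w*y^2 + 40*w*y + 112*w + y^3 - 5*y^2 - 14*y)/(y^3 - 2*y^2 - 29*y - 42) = (-8*w + y)/(y + 3)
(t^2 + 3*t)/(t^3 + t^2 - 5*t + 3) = t/(t^2 - 2*t + 1)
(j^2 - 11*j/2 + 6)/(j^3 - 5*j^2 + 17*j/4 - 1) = 2*(2*j - 3)/(4*j^2 - 4*j + 1)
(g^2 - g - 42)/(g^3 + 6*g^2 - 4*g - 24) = (g - 7)/(g^2 - 4)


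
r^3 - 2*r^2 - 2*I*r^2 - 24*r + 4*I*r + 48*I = (r - 6)*(r + 4)*(r - 2*I)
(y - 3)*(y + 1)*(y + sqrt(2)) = y^3 - 2*y^2 + sqrt(2)*y^2 - 3*y - 2*sqrt(2)*y - 3*sqrt(2)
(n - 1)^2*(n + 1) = n^3 - n^2 - n + 1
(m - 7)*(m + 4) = m^2 - 3*m - 28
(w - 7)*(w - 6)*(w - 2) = w^3 - 15*w^2 + 68*w - 84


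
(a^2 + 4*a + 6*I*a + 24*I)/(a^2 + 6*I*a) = (a + 4)/a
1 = 1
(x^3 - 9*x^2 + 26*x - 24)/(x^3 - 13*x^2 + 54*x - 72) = (x - 2)/(x - 6)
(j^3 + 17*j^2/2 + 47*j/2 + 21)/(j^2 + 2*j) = j + 13/2 + 21/(2*j)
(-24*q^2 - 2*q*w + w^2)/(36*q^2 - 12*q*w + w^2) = (-4*q - w)/(6*q - w)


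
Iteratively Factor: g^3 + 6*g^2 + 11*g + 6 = (g + 3)*(g^2 + 3*g + 2) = (g + 1)*(g + 3)*(g + 2)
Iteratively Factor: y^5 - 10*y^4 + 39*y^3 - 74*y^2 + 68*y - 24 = (y - 2)*(y^4 - 8*y^3 + 23*y^2 - 28*y + 12) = (y - 2)^2*(y^3 - 6*y^2 + 11*y - 6) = (y - 2)^3*(y^2 - 4*y + 3) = (y - 3)*(y - 2)^3*(y - 1)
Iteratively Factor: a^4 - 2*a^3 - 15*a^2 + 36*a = (a + 4)*(a^3 - 6*a^2 + 9*a) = (a - 3)*(a + 4)*(a^2 - 3*a) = (a - 3)^2*(a + 4)*(a)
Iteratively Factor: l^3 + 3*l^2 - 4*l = (l + 4)*(l^2 - l) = l*(l + 4)*(l - 1)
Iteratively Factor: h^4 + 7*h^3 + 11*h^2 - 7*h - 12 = (h + 4)*(h^3 + 3*h^2 - h - 3) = (h - 1)*(h + 4)*(h^2 + 4*h + 3) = (h - 1)*(h + 1)*(h + 4)*(h + 3)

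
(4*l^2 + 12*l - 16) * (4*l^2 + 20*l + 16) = 16*l^4 + 128*l^3 + 240*l^2 - 128*l - 256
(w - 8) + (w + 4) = 2*w - 4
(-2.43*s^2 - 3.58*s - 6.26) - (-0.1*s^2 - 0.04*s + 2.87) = -2.33*s^2 - 3.54*s - 9.13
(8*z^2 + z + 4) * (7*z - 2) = 56*z^3 - 9*z^2 + 26*z - 8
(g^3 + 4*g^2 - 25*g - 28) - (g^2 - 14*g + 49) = g^3 + 3*g^2 - 11*g - 77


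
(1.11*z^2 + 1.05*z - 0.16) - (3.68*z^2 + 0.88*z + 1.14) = -2.57*z^2 + 0.17*z - 1.3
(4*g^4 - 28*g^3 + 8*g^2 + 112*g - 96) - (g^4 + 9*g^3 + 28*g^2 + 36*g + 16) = 3*g^4 - 37*g^3 - 20*g^2 + 76*g - 112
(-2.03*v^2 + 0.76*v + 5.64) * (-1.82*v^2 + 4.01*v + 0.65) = 3.6946*v^4 - 9.5235*v^3 - 8.5367*v^2 + 23.1104*v + 3.666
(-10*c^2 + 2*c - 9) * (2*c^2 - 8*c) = -20*c^4 + 84*c^3 - 34*c^2 + 72*c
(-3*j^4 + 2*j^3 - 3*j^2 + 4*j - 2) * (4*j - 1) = -12*j^5 + 11*j^4 - 14*j^3 + 19*j^2 - 12*j + 2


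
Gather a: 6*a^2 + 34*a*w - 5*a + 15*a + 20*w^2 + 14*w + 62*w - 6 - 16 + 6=6*a^2 + a*(34*w + 10) + 20*w^2 + 76*w - 16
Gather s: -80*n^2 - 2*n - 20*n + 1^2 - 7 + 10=-80*n^2 - 22*n + 4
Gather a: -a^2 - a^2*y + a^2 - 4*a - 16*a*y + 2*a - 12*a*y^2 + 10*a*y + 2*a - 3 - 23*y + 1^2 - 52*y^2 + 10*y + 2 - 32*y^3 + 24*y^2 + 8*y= -a^2*y + a*(-12*y^2 - 6*y) - 32*y^3 - 28*y^2 - 5*y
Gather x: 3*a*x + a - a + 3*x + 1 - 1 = x*(3*a + 3)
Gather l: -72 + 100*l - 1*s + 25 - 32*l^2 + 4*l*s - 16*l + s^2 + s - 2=-32*l^2 + l*(4*s + 84) + s^2 - 49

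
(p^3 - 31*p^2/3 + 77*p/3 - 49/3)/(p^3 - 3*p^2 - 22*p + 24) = (3*p^2 - 28*p + 49)/(3*(p^2 - 2*p - 24))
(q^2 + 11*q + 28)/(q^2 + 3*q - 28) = (q + 4)/(q - 4)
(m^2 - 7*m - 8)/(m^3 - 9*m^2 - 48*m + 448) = (m + 1)/(m^2 - m - 56)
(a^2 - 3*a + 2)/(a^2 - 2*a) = (a - 1)/a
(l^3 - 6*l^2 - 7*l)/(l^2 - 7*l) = l + 1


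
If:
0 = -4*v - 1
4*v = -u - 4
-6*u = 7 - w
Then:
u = -3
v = -1/4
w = -11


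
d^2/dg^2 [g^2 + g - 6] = 2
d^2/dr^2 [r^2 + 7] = 2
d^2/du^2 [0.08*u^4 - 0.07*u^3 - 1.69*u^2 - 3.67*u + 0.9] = 0.96*u^2 - 0.42*u - 3.38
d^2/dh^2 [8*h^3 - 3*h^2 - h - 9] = 48*h - 6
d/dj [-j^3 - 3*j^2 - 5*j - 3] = -3*j^2 - 6*j - 5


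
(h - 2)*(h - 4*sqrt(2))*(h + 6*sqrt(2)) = h^3 - 2*h^2 + 2*sqrt(2)*h^2 - 48*h - 4*sqrt(2)*h + 96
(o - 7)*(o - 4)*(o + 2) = o^3 - 9*o^2 + 6*o + 56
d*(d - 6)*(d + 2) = d^3 - 4*d^2 - 12*d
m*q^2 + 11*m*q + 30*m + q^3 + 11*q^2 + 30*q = (m + q)*(q + 5)*(q + 6)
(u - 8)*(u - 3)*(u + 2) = u^3 - 9*u^2 + 2*u + 48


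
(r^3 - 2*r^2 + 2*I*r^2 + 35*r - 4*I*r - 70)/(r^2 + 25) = (r^2 + r*(-2 + 7*I) - 14*I)/(r + 5*I)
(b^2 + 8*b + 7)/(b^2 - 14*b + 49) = (b^2 + 8*b + 7)/(b^2 - 14*b + 49)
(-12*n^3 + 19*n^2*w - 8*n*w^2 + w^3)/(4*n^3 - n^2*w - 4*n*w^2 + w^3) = (-3*n + w)/(n + w)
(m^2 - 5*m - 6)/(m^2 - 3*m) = (m^2 - 5*m - 6)/(m*(m - 3))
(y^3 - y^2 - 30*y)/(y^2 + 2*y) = (y^2 - y - 30)/(y + 2)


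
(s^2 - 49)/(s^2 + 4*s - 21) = (s - 7)/(s - 3)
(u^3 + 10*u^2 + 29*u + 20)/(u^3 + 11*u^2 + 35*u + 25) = (u + 4)/(u + 5)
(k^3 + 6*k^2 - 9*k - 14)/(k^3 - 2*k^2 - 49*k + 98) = (k + 1)/(k - 7)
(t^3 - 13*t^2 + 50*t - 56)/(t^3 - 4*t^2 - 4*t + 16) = (t - 7)/(t + 2)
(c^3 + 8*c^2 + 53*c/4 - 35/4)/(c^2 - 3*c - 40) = (c^2 + 3*c - 7/4)/(c - 8)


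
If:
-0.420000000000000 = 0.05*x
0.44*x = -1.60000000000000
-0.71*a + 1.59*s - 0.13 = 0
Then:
No Solution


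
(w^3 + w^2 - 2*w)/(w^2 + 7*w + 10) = w*(w - 1)/(w + 5)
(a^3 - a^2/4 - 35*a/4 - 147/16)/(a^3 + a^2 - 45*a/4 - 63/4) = (a + 7/4)/(a + 3)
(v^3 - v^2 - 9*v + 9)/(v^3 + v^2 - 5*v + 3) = (v - 3)/(v - 1)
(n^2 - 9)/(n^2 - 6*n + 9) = (n + 3)/(n - 3)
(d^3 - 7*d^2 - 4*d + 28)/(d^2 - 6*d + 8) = (d^2 - 5*d - 14)/(d - 4)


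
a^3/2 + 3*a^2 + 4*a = a*(a/2 + 1)*(a + 4)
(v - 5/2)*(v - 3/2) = v^2 - 4*v + 15/4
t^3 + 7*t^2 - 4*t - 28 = (t - 2)*(t + 2)*(t + 7)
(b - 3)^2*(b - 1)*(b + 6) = b^4 - b^3 - 27*b^2 + 81*b - 54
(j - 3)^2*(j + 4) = j^3 - 2*j^2 - 15*j + 36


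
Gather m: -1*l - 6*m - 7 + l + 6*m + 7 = 0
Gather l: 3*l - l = 2*l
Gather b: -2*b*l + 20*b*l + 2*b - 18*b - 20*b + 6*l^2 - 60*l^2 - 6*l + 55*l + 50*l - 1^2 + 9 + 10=b*(18*l - 36) - 54*l^2 + 99*l + 18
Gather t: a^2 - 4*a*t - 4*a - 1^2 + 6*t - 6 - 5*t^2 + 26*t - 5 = a^2 - 4*a - 5*t^2 + t*(32 - 4*a) - 12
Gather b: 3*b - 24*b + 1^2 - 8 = -21*b - 7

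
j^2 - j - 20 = (j - 5)*(j + 4)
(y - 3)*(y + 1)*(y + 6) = y^3 + 4*y^2 - 15*y - 18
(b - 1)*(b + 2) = b^2 + b - 2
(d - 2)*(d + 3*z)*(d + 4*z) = d^3 + 7*d^2*z - 2*d^2 + 12*d*z^2 - 14*d*z - 24*z^2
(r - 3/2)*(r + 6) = r^2 + 9*r/2 - 9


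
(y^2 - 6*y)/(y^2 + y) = (y - 6)/(y + 1)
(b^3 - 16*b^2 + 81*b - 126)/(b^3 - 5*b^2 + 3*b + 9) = (b^2 - 13*b + 42)/(b^2 - 2*b - 3)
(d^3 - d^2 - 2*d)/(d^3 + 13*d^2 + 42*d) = (d^2 - d - 2)/(d^2 + 13*d + 42)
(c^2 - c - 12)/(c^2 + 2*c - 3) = (c - 4)/(c - 1)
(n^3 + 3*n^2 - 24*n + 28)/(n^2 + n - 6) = (n^2 + 5*n - 14)/(n + 3)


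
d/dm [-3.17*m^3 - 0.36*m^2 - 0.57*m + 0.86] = -9.51*m^2 - 0.72*m - 0.57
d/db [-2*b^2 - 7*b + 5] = -4*b - 7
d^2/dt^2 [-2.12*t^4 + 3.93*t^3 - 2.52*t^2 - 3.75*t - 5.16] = -25.44*t^2 + 23.58*t - 5.04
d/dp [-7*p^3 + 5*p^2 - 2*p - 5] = -21*p^2 + 10*p - 2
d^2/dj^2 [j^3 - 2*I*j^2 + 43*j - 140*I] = 6*j - 4*I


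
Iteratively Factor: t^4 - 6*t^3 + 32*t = (t - 4)*(t^3 - 2*t^2 - 8*t) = (t - 4)^2*(t^2 + 2*t) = t*(t - 4)^2*(t + 2)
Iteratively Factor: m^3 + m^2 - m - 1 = (m + 1)*(m^2 - 1) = (m + 1)^2*(m - 1)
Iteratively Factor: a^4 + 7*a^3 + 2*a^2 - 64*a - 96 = (a - 3)*(a^3 + 10*a^2 + 32*a + 32) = (a - 3)*(a + 4)*(a^2 + 6*a + 8) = (a - 3)*(a + 2)*(a + 4)*(a + 4)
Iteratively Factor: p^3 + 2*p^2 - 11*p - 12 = (p + 4)*(p^2 - 2*p - 3) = (p + 1)*(p + 4)*(p - 3)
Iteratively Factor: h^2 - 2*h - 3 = (h - 3)*(h + 1)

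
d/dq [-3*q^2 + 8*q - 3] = 8 - 6*q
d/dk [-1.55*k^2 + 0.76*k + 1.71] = 0.76 - 3.1*k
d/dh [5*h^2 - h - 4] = 10*h - 1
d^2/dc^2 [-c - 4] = 0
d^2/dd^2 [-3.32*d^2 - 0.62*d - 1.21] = -6.64000000000000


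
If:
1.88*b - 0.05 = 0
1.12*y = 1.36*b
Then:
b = 0.03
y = 0.03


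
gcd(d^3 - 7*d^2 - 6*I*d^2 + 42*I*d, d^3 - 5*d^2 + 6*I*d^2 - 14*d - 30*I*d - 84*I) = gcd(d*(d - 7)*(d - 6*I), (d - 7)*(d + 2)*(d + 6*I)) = d - 7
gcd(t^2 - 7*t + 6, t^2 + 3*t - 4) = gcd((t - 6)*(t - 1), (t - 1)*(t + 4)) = t - 1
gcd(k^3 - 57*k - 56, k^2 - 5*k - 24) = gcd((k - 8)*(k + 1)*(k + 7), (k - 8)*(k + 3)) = k - 8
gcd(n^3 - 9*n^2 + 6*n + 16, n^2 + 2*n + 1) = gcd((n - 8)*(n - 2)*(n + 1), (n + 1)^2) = n + 1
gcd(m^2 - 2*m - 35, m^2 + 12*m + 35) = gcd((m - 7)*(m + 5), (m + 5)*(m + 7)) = m + 5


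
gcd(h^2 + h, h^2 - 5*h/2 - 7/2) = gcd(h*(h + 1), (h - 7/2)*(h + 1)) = h + 1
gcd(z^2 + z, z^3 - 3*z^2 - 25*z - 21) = z + 1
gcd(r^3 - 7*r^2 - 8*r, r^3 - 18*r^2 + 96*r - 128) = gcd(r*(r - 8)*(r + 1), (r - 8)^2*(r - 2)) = r - 8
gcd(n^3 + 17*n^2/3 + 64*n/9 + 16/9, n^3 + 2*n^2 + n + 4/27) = n^2 + 5*n/3 + 4/9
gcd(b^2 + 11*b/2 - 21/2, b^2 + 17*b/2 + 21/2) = b + 7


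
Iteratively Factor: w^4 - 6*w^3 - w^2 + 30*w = (w + 2)*(w^3 - 8*w^2 + 15*w) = w*(w + 2)*(w^2 - 8*w + 15) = w*(w - 3)*(w + 2)*(w - 5)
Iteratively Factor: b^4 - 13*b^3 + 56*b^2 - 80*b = (b)*(b^3 - 13*b^2 + 56*b - 80) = b*(b - 5)*(b^2 - 8*b + 16) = b*(b - 5)*(b - 4)*(b - 4)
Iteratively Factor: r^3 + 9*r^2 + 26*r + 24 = (r + 2)*(r^2 + 7*r + 12) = (r + 2)*(r + 4)*(r + 3)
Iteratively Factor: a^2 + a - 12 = (a + 4)*(a - 3)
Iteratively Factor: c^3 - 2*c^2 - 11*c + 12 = (c - 4)*(c^2 + 2*c - 3) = (c - 4)*(c + 3)*(c - 1)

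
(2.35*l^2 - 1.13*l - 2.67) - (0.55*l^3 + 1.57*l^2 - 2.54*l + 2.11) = -0.55*l^3 + 0.78*l^2 + 1.41*l - 4.78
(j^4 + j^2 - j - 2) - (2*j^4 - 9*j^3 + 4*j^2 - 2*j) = -j^4 + 9*j^3 - 3*j^2 + j - 2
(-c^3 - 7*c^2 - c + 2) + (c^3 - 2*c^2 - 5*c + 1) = -9*c^2 - 6*c + 3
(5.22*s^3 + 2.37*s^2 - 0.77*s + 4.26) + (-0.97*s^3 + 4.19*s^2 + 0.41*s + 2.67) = 4.25*s^3 + 6.56*s^2 - 0.36*s + 6.93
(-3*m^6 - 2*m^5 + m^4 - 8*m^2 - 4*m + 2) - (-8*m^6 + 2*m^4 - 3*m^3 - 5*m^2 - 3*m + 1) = 5*m^6 - 2*m^5 - m^4 + 3*m^3 - 3*m^2 - m + 1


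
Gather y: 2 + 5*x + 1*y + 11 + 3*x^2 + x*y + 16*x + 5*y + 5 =3*x^2 + 21*x + y*(x + 6) + 18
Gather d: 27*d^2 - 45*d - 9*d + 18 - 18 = 27*d^2 - 54*d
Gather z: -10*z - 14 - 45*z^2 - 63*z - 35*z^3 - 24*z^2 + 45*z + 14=-35*z^3 - 69*z^2 - 28*z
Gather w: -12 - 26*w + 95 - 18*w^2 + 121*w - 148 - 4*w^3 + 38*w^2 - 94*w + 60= -4*w^3 + 20*w^2 + w - 5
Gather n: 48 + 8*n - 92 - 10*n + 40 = -2*n - 4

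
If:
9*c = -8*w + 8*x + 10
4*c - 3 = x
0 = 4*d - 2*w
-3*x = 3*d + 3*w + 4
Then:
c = 206/399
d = -53/399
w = -106/399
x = -373/399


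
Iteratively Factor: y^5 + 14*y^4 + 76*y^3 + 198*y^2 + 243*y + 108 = (y + 3)*(y^4 + 11*y^3 + 43*y^2 + 69*y + 36) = (y + 3)^2*(y^3 + 8*y^2 + 19*y + 12) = (y + 3)^3*(y^2 + 5*y + 4) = (y + 3)^3*(y + 4)*(y + 1)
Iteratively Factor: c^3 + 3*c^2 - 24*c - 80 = (c + 4)*(c^2 - c - 20) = (c - 5)*(c + 4)*(c + 4)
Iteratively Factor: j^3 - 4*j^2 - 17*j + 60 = (j - 5)*(j^2 + j - 12) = (j - 5)*(j + 4)*(j - 3)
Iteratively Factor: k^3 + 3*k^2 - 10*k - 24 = (k - 3)*(k^2 + 6*k + 8) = (k - 3)*(k + 2)*(k + 4)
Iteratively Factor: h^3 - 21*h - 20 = (h - 5)*(h^2 + 5*h + 4) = (h - 5)*(h + 4)*(h + 1)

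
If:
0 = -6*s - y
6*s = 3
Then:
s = 1/2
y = -3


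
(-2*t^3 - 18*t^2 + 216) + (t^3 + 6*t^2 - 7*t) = -t^3 - 12*t^2 - 7*t + 216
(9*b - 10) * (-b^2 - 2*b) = -9*b^3 - 8*b^2 + 20*b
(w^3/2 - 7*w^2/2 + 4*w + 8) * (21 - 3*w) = -3*w^4/2 + 21*w^3 - 171*w^2/2 + 60*w + 168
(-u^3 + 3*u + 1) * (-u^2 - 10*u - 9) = u^5 + 10*u^4 + 6*u^3 - 31*u^2 - 37*u - 9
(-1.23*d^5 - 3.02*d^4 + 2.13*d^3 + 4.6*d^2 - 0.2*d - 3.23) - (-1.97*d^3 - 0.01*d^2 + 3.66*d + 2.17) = -1.23*d^5 - 3.02*d^4 + 4.1*d^3 + 4.61*d^2 - 3.86*d - 5.4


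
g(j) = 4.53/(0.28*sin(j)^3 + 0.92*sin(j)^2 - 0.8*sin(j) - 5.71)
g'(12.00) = 0.23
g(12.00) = -0.90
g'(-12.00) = -0.05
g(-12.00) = -0.78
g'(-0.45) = 0.22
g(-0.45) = -0.87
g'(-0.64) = 0.24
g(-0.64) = -0.91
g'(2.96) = -0.06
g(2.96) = -0.78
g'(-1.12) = 0.18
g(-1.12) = -1.02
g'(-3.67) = 0.04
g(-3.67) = -0.78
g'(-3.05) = -0.14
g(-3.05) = -0.80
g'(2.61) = 0.04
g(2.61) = -0.78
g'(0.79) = -0.09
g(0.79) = -0.79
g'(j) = 4.53*(-0.84*sin(j)^2*cos(j) - 1.84*sin(j)*cos(j) + 0.8*cos(j))/(0.28*sin(j)^3 + 0.92*sin(j)^2 - 0.8*sin(j) - 5.71)^2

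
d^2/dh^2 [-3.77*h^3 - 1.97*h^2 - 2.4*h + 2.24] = -22.62*h - 3.94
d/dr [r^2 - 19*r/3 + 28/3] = 2*r - 19/3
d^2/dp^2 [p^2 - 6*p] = 2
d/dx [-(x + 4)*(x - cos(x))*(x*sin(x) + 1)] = -(x + 4)*(x - cos(x))*(x*cos(x) + sin(x)) - (x + 4)*(x*sin(x) + 1)*(sin(x) + 1) - (x - cos(x))*(x*sin(x) + 1)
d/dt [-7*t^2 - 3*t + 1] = -14*t - 3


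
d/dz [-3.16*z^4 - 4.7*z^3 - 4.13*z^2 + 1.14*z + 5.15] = -12.64*z^3 - 14.1*z^2 - 8.26*z + 1.14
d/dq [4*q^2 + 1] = 8*q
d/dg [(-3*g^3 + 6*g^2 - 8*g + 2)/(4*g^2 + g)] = 2*(-6*g^4 - 3*g^3 + 19*g^2 - 8*g - 1)/(g^2*(16*g^2 + 8*g + 1))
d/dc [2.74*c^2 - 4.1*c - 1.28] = 5.48*c - 4.1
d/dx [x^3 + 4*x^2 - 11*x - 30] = 3*x^2 + 8*x - 11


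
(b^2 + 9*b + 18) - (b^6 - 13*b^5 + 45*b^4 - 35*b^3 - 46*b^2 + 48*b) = -b^6 + 13*b^5 - 45*b^4 + 35*b^3 + 47*b^2 - 39*b + 18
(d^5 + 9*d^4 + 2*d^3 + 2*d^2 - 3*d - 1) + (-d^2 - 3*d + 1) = d^5 + 9*d^4 + 2*d^3 + d^2 - 6*d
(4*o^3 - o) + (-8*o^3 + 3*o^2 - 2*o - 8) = -4*o^3 + 3*o^2 - 3*o - 8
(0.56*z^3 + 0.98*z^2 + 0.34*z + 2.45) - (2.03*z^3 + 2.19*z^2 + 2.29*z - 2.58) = -1.47*z^3 - 1.21*z^2 - 1.95*z + 5.03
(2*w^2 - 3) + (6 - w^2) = w^2 + 3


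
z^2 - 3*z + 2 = (z - 2)*(z - 1)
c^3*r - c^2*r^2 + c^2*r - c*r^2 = c*(c - r)*(c*r + r)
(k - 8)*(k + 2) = k^2 - 6*k - 16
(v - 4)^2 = v^2 - 8*v + 16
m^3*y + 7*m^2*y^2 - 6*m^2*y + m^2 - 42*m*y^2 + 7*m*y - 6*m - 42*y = (m - 6)*(m + 7*y)*(m*y + 1)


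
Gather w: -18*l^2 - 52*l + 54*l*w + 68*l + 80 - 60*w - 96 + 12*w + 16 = -18*l^2 + 16*l + w*(54*l - 48)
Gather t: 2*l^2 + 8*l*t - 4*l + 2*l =2*l^2 + 8*l*t - 2*l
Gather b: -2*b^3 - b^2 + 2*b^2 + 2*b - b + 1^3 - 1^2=-2*b^3 + b^2 + b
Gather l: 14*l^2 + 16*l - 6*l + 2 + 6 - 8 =14*l^2 + 10*l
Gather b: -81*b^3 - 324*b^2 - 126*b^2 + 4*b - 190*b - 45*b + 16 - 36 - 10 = -81*b^3 - 450*b^2 - 231*b - 30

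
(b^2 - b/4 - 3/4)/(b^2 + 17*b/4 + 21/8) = 2*(b - 1)/(2*b + 7)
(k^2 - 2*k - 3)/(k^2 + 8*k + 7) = (k - 3)/(k + 7)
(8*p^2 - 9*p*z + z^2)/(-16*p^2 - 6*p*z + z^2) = (-p + z)/(2*p + z)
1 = 1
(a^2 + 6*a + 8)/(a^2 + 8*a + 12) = (a + 4)/(a + 6)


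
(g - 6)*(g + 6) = g^2 - 36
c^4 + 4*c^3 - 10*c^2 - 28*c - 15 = (c - 3)*(c + 1)^2*(c + 5)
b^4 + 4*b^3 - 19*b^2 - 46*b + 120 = (b - 3)*(b - 2)*(b + 4)*(b + 5)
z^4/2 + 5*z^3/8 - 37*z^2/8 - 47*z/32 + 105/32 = (z/2 + 1/2)*(z - 5/2)*(z - 3/4)*(z + 7/2)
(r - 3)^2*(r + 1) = r^3 - 5*r^2 + 3*r + 9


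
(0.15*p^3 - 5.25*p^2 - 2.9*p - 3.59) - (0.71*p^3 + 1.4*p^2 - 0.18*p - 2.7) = -0.56*p^3 - 6.65*p^2 - 2.72*p - 0.89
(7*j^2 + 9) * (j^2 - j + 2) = 7*j^4 - 7*j^3 + 23*j^2 - 9*j + 18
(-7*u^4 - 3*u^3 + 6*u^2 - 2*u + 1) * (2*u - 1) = -14*u^5 + u^4 + 15*u^3 - 10*u^2 + 4*u - 1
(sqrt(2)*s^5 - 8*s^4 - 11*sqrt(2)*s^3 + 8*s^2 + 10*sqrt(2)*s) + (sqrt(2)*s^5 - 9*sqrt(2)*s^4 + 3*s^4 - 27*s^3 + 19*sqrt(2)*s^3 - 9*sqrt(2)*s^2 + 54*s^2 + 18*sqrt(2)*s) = 2*sqrt(2)*s^5 - 9*sqrt(2)*s^4 - 5*s^4 - 27*s^3 + 8*sqrt(2)*s^3 - 9*sqrt(2)*s^2 + 62*s^2 + 28*sqrt(2)*s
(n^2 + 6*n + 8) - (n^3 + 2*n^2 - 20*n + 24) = -n^3 - n^2 + 26*n - 16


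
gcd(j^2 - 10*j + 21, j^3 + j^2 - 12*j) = j - 3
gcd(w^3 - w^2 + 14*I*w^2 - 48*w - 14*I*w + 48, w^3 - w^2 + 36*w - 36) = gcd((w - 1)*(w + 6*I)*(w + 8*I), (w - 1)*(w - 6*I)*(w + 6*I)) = w^2 + w*(-1 + 6*I) - 6*I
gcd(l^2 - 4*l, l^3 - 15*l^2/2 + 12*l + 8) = l - 4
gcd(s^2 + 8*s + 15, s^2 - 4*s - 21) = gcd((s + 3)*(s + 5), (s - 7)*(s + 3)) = s + 3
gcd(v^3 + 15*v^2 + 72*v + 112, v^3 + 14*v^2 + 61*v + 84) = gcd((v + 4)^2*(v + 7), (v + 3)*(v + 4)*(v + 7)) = v^2 + 11*v + 28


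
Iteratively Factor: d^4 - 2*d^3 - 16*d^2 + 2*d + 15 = (d + 1)*(d^3 - 3*d^2 - 13*d + 15) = (d - 5)*(d + 1)*(d^2 + 2*d - 3) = (d - 5)*(d - 1)*(d + 1)*(d + 3)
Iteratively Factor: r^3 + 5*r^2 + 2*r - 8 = (r + 4)*(r^2 + r - 2) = (r - 1)*(r + 4)*(r + 2)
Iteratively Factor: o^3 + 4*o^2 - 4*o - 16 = (o + 4)*(o^2 - 4) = (o + 2)*(o + 4)*(o - 2)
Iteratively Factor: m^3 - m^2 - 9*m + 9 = (m - 1)*(m^2 - 9) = (m - 1)*(m + 3)*(m - 3)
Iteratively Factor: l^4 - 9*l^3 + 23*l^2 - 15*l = (l - 1)*(l^3 - 8*l^2 + 15*l) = (l - 3)*(l - 1)*(l^2 - 5*l) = l*(l - 3)*(l - 1)*(l - 5)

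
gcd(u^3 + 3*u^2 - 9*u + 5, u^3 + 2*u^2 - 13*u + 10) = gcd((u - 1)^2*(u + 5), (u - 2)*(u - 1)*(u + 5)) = u^2 + 4*u - 5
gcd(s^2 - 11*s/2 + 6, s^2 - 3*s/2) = s - 3/2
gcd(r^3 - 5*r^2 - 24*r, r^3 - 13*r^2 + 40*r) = r^2 - 8*r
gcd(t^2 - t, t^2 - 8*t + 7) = t - 1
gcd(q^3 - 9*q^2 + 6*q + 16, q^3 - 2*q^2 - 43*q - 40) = q^2 - 7*q - 8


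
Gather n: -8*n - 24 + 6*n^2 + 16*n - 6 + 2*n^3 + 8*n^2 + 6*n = 2*n^3 + 14*n^2 + 14*n - 30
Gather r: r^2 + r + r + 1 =r^2 + 2*r + 1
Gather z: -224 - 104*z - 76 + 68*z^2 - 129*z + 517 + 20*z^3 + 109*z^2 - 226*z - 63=20*z^3 + 177*z^2 - 459*z + 154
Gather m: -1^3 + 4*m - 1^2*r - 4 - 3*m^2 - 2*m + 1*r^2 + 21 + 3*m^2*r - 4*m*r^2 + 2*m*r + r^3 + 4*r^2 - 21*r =m^2*(3*r - 3) + m*(-4*r^2 + 2*r + 2) + r^3 + 5*r^2 - 22*r + 16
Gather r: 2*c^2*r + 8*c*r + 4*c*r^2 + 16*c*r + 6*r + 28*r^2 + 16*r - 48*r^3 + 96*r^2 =-48*r^3 + r^2*(4*c + 124) + r*(2*c^2 + 24*c + 22)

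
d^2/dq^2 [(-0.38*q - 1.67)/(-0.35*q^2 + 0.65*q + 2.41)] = ((-0.798*q - 0.675)*(-0.35*q^2 + 0.65*q + 2.41) - (0.38*q + 1.67)*(0.7*q - 0.65)*(1.4*q - 1.3))/(-0.35*q^2 + 0.65*q + 2.41)^3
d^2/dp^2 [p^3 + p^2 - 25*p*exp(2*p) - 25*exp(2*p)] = -100*p*exp(2*p) + 6*p - 200*exp(2*p) + 2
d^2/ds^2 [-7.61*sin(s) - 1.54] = 7.61*sin(s)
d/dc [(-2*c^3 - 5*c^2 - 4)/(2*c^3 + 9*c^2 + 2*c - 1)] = 2*(-4*c^4 - 4*c^3 + 10*c^2 + 41*c + 4)/(4*c^6 + 36*c^5 + 89*c^4 + 32*c^3 - 14*c^2 - 4*c + 1)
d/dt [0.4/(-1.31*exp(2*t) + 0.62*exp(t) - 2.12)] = (1.048*exp(t) - 0.248)*exp(t)/(1.31*exp(2*t) - 0.62*exp(t) + 2.12)^2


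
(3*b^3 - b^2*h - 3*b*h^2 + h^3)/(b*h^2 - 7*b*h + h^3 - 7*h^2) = (3*b^2 - 4*b*h + h^2)/(h*(h - 7))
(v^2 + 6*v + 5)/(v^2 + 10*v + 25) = (v + 1)/(v + 5)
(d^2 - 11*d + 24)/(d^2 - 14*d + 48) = (d - 3)/(d - 6)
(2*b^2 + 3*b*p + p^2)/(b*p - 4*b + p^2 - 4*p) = (2*b + p)/(p - 4)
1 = 1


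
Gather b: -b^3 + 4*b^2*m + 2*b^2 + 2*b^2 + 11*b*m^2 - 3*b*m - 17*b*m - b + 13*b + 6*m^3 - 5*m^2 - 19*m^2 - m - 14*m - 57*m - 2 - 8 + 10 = -b^3 + b^2*(4*m + 4) + b*(11*m^2 - 20*m + 12) + 6*m^3 - 24*m^2 - 72*m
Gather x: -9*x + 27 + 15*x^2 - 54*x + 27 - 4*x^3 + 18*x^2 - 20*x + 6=-4*x^3 + 33*x^2 - 83*x + 60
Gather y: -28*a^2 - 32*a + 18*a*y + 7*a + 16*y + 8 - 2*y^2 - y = -28*a^2 - 25*a - 2*y^2 + y*(18*a + 15) + 8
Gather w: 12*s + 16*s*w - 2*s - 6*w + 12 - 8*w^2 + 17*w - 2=10*s - 8*w^2 + w*(16*s + 11) + 10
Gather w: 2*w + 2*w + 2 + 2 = 4*w + 4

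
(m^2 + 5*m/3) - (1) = m^2 + 5*m/3 - 1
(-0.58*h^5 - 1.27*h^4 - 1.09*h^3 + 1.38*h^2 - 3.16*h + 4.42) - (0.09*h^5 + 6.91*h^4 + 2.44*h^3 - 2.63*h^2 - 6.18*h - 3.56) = -0.67*h^5 - 8.18*h^4 - 3.53*h^3 + 4.01*h^2 + 3.02*h + 7.98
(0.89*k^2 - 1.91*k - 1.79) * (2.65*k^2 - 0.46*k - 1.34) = 2.3585*k^4 - 5.4709*k^3 - 5.0575*k^2 + 3.3828*k + 2.3986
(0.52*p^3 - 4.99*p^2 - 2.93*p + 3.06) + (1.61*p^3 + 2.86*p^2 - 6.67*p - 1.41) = 2.13*p^3 - 2.13*p^2 - 9.6*p + 1.65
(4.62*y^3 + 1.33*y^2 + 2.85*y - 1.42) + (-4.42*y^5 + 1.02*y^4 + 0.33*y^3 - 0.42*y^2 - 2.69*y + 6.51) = -4.42*y^5 + 1.02*y^4 + 4.95*y^3 + 0.91*y^2 + 0.16*y + 5.09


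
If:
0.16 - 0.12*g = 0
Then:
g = 1.33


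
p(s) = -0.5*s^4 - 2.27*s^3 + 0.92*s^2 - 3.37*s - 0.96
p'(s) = -2.0*s^3 - 6.81*s^2 + 1.84*s - 3.37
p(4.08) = -292.12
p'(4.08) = -245.06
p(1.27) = -9.71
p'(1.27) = -16.11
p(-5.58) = -43.86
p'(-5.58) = 121.81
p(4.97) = -578.72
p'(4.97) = -407.97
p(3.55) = -182.30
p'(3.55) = -172.14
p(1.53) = -14.83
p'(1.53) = -23.66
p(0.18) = -1.55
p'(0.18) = -3.27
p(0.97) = -5.88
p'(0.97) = -9.82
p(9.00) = -4892.10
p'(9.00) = -1996.42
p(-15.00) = -17394.66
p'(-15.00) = 5186.78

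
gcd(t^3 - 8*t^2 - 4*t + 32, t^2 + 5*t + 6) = t + 2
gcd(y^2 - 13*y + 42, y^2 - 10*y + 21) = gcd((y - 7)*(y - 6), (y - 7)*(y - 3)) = y - 7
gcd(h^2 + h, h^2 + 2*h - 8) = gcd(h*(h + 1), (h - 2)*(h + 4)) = 1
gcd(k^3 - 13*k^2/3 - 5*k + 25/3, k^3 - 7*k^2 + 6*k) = k - 1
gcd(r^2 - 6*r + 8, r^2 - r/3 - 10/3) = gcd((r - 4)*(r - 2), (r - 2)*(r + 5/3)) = r - 2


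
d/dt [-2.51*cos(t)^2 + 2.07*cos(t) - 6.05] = (5.02*cos(t) - 2.07)*sin(t)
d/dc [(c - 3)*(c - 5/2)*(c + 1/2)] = 3*c^2 - 10*c + 19/4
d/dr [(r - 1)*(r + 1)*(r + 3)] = 3*r^2 + 6*r - 1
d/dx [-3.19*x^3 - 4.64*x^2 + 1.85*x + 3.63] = -9.57*x^2 - 9.28*x + 1.85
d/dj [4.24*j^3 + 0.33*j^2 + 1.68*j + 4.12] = 12.72*j^2 + 0.66*j + 1.68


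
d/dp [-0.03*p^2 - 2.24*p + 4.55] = -0.06*p - 2.24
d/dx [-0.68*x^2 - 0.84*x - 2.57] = -1.36*x - 0.84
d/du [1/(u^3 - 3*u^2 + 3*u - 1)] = -3/(u^4 - 4*u^3 + 6*u^2 - 4*u + 1)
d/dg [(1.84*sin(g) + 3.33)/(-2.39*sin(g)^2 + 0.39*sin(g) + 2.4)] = (4.3976*sin(g)^2 + 15.9174*sin(g) + 3.1173)*cos(g)/(5.7121*sin(g)^4 - 1.8642*sin(g)^3 - 11.3199*sin(g)^2 + 1.872*sin(g) + 5.76)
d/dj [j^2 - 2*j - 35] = 2*j - 2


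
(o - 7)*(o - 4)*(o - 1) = o^3 - 12*o^2 + 39*o - 28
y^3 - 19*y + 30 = (y - 3)*(y - 2)*(y + 5)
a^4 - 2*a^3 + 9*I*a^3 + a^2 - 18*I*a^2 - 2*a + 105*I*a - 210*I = (a - 2)*(a - 3*I)*(a + 5*I)*(a + 7*I)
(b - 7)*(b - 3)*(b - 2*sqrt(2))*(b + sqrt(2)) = b^4 - 10*b^3 - sqrt(2)*b^3 + 10*sqrt(2)*b^2 + 17*b^2 - 21*sqrt(2)*b + 40*b - 84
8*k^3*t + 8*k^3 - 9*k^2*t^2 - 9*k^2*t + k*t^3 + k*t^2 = (-8*k + t)*(-k + t)*(k*t + k)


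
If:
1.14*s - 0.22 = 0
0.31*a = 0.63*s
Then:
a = 0.39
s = 0.19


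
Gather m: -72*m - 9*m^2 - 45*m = -9*m^2 - 117*m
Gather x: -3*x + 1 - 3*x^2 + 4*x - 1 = -3*x^2 + x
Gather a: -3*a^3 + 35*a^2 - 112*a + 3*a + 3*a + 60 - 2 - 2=-3*a^3 + 35*a^2 - 106*a + 56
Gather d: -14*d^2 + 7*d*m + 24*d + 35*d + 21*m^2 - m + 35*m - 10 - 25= -14*d^2 + d*(7*m + 59) + 21*m^2 + 34*m - 35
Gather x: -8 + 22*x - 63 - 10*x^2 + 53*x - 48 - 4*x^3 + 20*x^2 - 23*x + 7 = -4*x^3 + 10*x^2 + 52*x - 112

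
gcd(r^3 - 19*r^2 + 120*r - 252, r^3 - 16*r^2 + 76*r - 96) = r - 6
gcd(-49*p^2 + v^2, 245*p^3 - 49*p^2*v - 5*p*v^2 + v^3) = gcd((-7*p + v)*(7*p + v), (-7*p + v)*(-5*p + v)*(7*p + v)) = 49*p^2 - v^2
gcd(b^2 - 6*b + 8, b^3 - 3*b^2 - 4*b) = b - 4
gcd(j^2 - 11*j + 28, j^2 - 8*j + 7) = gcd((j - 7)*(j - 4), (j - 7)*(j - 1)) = j - 7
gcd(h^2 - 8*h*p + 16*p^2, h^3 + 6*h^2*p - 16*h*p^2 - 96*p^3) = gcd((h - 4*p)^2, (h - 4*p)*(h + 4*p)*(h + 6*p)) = -h + 4*p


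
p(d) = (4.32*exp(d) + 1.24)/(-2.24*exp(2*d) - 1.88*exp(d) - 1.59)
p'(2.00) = 0.22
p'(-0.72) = 0.02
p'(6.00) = 0.00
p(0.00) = -0.97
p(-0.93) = -1.10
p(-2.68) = -0.89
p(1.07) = -0.53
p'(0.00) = 0.33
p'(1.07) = 0.40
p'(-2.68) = -0.09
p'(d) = (4.32*exp(d) + 1.24)*(4.48*exp(2*d) + 1.88*exp(d))/(-2.24*exp(2*d) - 1.88*exp(d) - 1.59)^2 + 4.32*exp(d)/(-2.24*exp(2*d) - 1.88*exp(d) - 1.59)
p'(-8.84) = -0.00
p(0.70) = -0.69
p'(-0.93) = -0.05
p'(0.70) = 0.44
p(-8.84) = -0.78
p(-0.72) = -1.10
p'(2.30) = 0.17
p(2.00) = -0.24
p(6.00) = 0.00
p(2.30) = -0.18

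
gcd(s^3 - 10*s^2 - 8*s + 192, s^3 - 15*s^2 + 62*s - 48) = s^2 - 14*s + 48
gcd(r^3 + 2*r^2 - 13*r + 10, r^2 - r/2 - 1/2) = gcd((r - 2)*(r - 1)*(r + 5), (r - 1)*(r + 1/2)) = r - 1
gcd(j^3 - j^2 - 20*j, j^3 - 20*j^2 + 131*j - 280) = j - 5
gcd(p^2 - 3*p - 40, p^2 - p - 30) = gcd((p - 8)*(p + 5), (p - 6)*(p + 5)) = p + 5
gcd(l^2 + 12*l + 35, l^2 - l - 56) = l + 7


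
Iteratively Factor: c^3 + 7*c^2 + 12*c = (c + 4)*(c^2 + 3*c) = (c + 3)*(c + 4)*(c)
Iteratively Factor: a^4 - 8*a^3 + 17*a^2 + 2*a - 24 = (a + 1)*(a^3 - 9*a^2 + 26*a - 24) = (a - 2)*(a + 1)*(a^2 - 7*a + 12) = (a - 3)*(a - 2)*(a + 1)*(a - 4)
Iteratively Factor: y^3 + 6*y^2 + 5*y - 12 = (y + 4)*(y^2 + 2*y - 3) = (y - 1)*(y + 4)*(y + 3)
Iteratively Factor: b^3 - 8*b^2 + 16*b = (b - 4)*(b^2 - 4*b) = b*(b - 4)*(b - 4)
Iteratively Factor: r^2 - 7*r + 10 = (r - 2)*(r - 5)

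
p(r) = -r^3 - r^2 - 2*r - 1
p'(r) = -3*r^2 - 2*r - 2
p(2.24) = -21.74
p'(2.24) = -21.53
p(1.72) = -12.49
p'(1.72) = -14.32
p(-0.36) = -0.36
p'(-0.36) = -1.67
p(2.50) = -27.88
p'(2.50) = -25.75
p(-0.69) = 0.23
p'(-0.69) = -2.05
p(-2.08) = 7.83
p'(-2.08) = -10.82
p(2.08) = -18.49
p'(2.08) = -19.14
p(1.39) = -8.40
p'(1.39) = -10.58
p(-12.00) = 1607.00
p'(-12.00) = -410.00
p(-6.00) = 191.00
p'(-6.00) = -98.00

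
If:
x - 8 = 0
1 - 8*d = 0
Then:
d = 1/8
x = 8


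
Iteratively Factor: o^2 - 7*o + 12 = (o - 3)*(o - 4)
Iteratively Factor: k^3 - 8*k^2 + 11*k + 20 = (k - 4)*(k^2 - 4*k - 5) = (k - 5)*(k - 4)*(k + 1)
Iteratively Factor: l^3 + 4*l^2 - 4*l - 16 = (l + 4)*(l^2 - 4) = (l - 2)*(l + 4)*(l + 2)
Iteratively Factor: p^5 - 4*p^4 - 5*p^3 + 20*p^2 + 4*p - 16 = (p - 4)*(p^4 - 5*p^2 + 4) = (p - 4)*(p - 2)*(p^3 + 2*p^2 - p - 2) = (p - 4)*(p - 2)*(p + 2)*(p^2 - 1) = (p - 4)*(p - 2)*(p + 1)*(p + 2)*(p - 1)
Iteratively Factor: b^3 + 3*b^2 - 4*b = (b - 1)*(b^2 + 4*b) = (b - 1)*(b + 4)*(b)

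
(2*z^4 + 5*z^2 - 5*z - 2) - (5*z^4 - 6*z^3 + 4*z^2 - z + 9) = -3*z^4 + 6*z^3 + z^2 - 4*z - 11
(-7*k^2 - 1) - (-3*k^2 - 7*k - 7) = -4*k^2 + 7*k + 6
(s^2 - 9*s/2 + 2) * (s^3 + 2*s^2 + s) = s^5 - 5*s^4/2 - 6*s^3 - s^2/2 + 2*s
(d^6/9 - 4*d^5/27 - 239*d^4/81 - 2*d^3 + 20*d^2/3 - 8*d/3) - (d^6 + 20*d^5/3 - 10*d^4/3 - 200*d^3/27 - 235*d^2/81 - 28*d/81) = -8*d^6/9 - 184*d^5/27 + 31*d^4/81 + 146*d^3/27 + 775*d^2/81 - 188*d/81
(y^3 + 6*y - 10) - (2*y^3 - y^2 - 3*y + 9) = -y^3 + y^2 + 9*y - 19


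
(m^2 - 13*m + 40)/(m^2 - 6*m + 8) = (m^2 - 13*m + 40)/(m^2 - 6*m + 8)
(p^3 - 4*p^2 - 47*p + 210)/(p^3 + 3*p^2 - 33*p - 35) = (p - 6)/(p + 1)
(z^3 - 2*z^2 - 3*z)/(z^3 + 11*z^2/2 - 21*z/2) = 2*(z^2 - 2*z - 3)/(2*z^2 + 11*z - 21)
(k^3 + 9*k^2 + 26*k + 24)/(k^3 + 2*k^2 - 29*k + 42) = (k^3 + 9*k^2 + 26*k + 24)/(k^3 + 2*k^2 - 29*k + 42)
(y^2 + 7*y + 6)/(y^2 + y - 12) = (y^2 + 7*y + 6)/(y^2 + y - 12)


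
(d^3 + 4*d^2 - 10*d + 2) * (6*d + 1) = 6*d^4 + 25*d^3 - 56*d^2 + 2*d + 2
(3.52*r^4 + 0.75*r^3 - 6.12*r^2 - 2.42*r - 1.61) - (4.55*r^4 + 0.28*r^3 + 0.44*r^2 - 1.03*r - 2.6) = -1.03*r^4 + 0.47*r^3 - 6.56*r^2 - 1.39*r + 0.99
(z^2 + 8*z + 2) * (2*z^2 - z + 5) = 2*z^4 + 15*z^3 + z^2 + 38*z + 10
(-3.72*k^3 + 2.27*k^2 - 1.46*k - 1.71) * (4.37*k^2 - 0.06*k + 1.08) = -16.2564*k^5 + 10.1431*k^4 - 10.534*k^3 - 4.9335*k^2 - 1.4742*k - 1.8468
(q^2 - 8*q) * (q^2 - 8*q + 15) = q^4 - 16*q^3 + 79*q^2 - 120*q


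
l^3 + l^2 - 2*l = l*(l - 1)*(l + 2)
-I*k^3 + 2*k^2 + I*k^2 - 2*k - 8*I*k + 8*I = (k - 2*I)*(k + 4*I)*(-I*k + I)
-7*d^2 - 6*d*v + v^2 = (-7*d + v)*(d + v)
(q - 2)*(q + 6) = q^2 + 4*q - 12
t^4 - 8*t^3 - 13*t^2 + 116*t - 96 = (t - 8)*(t - 3)*(t - 1)*(t + 4)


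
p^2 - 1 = (p - 1)*(p + 1)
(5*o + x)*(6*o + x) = 30*o^2 + 11*o*x + x^2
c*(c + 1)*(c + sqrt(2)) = c^3 + c^2 + sqrt(2)*c^2 + sqrt(2)*c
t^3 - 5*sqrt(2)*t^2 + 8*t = t*(t - 4*sqrt(2))*(t - sqrt(2))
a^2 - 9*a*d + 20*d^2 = (a - 5*d)*(a - 4*d)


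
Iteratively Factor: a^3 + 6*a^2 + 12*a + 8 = (a + 2)*(a^2 + 4*a + 4) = (a + 2)^2*(a + 2)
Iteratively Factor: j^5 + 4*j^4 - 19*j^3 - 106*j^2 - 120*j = (j + 4)*(j^4 - 19*j^2 - 30*j) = j*(j + 4)*(j^3 - 19*j - 30) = j*(j + 2)*(j + 4)*(j^2 - 2*j - 15) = j*(j + 2)*(j + 3)*(j + 4)*(j - 5)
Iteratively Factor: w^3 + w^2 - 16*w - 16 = (w - 4)*(w^2 + 5*w + 4) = (w - 4)*(w + 1)*(w + 4)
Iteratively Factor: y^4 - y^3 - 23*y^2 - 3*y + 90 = (y + 3)*(y^3 - 4*y^2 - 11*y + 30) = (y + 3)^2*(y^2 - 7*y + 10) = (y - 2)*(y + 3)^2*(y - 5)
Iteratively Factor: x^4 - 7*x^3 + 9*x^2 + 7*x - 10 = (x - 2)*(x^3 - 5*x^2 - x + 5) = (x - 5)*(x - 2)*(x^2 - 1) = (x - 5)*(x - 2)*(x - 1)*(x + 1)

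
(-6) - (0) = -6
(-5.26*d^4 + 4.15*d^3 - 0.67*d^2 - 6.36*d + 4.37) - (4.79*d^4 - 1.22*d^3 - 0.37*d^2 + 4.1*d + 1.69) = -10.05*d^4 + 5.37*d^3 - 0.3*d^2 - 10.46*d + 2.68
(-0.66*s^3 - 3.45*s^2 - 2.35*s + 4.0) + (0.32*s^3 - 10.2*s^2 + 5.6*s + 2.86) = -0.34*s^3 - 13.65*s^2 + 3.25*s + 6.86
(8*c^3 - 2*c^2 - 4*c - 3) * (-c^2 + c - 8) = -8*c^5 + 10*c^4 - 62*c^3 + 15*c^2 + 29*c + 24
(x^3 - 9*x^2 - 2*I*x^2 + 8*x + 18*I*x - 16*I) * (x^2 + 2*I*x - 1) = x^5 - 9*x^4 + 11*x^3 - 27*x^2 + 2*I*x^2 + 24*x - 18*I*x + 16*I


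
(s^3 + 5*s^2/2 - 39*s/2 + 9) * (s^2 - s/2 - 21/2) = s^5 + 2*s^4 - 125*s^3/4 - 15*s^2/2 + 801*s/4 - 189/2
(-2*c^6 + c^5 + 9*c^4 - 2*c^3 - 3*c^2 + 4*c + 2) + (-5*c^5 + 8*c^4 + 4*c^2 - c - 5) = -2*c^6 - 4*c^5 + 17*c^4 - 2*c^3 + c^2 + 3*c - 3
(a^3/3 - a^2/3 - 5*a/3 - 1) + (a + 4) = a^3/3 - a^2/3 - 2*a/3 + 3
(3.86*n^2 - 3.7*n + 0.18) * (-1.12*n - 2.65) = -4.3232*n^3 - 6.085*n^2 + 9.6034*n - 0.477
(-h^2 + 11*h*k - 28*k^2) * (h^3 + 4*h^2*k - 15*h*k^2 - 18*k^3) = -h^5 + 7*h^4*k + 31*h^3*k^2 - 259*h^2*k^3 + 222*h*k^4 + 504*k^5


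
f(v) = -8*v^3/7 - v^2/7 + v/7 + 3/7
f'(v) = -24*v^2/7 - 2*v/7 + 1/7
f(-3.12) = 33.30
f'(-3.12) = -32.34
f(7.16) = -425.37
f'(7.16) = -177.67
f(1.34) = -2.39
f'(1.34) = -6.40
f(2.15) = -11.28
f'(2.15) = -16.32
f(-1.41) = 3.15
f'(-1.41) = -6.27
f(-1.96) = 8.20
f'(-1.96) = -12.47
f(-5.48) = 183.43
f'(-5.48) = -101.25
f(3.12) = -35.23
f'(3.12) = -34.12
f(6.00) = -250.71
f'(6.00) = -125.00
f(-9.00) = 820.71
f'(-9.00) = -275.00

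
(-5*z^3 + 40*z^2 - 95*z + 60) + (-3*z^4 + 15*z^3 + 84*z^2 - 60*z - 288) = -3*z^4 + 10*z^3 + 124*z^2 - 155*z - 228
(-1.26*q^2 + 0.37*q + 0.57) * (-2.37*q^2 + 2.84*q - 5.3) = 2.9862*q^4 - 4.4553*q^3 + 6.3779*q^2 - 0.3422*q - 3.021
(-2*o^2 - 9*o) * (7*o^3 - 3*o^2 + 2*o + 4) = -14*o^5 - 57*o^4 + 23*o^3 - 26*o^2 - 36*o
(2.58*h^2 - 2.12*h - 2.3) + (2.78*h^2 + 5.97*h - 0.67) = 5.36*h^2 + 3.85*h - 2.97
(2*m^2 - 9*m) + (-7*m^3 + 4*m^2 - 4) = -7*m^3 + 6*m^2 - 9*m - 4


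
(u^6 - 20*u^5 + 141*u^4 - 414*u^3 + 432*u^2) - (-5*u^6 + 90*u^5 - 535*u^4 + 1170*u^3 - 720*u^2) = 6*u^6 - 110*u^5 + 676*u^4 - 1584*u^3 + 1152*u^2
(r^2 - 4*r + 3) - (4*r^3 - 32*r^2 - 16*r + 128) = -4*r^3 + 33*r^2 + 12*r - 125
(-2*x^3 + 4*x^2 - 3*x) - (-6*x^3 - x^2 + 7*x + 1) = 4*x^3 + 5*x^2 - 10*x - 1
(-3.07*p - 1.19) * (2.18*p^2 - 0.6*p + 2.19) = -6.6926*p^3 - 0.7522*p^2 - 6.0093*p - 2.6061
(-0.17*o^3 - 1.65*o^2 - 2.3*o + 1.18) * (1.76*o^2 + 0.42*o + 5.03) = -0.2992*o^5 - 2.9754*o^4 - 5.5961*o^3 - 7.1887*o^2 - 11.0734*o + 5.9354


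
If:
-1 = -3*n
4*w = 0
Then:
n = 1/3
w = 0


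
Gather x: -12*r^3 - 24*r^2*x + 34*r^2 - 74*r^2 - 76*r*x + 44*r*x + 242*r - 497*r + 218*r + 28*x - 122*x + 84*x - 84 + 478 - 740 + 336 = -12*r^3 - 40*r^2 - 37*r + x*(-24*r^2 - 32*r - 10) - 10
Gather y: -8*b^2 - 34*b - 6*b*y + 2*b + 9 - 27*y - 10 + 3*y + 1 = -8*b^2 - 32*b + y*(-6*b - 24)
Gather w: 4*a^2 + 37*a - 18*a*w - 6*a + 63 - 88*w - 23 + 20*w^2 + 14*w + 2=4*a^2 + 31*a + 20*w^2 + w*(-18*a - 74) + 42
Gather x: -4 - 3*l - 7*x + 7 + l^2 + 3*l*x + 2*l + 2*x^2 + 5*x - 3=l^2 - l + 2*x^2 + x*(3*l - 2)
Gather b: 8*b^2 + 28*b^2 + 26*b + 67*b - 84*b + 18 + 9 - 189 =36*b^2 + 9*b - 162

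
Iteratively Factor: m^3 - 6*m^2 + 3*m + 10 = (m + 1)*(m^2 - 7*m + 10) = (m - 2)*(m + 1)*(m - 5)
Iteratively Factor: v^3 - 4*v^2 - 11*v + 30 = (v + 3)*(v^2 - 7*v + 10) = (v - 5)*(v + 3)*(v - 2)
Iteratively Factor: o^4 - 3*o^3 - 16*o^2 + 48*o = (o - 4)*(o^3 + o^2 - 12*o) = (o - 4)*(o - 3)*(o^2 + 4*o) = (o - 4)*(o - 3)*(o + 4)*(o)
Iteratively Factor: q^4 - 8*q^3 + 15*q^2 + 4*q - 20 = (q - 2)*(q^3 - 6*q^2 + 3*q + 10) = (q - 5)*(q - 2)*(q^2 - q - 2) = (q - 5)*(q - 2)^2*(q + 1)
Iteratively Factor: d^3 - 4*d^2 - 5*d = (d - 5)*(d^2 + d) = d*(d - 5)*(d + 1)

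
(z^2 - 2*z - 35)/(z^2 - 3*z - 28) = (z + 5)/(z + 4)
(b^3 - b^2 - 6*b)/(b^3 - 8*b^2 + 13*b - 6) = b*(b^2 - b - 6)/(b^3 - 8*b^2 + 13*b - 6)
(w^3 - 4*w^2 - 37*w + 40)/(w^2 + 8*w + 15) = (w^2 - 9*w + 8)/(w + 3)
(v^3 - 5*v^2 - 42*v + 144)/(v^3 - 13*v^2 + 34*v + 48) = (v^2 + 3*v - 18)/(v^2 - 5*v - 6)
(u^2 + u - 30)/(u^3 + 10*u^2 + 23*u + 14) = (u^2 + u - 30)/(u^3 + 10*u^2 + 23*u + 14)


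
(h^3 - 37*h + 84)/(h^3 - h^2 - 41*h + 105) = (h - 4)/(h - 5)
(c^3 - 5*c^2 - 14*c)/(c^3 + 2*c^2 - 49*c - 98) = c/(c + 7)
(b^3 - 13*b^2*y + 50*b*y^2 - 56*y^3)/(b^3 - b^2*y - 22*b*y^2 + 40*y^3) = (b - 7*y)/(b + 5*y)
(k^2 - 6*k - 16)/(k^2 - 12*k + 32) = (k + 2)/(k - 4)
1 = 1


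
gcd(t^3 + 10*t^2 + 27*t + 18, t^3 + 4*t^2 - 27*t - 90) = t^2 + 9*t + 18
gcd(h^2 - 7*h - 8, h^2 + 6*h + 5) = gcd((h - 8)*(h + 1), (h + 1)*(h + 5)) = h + 1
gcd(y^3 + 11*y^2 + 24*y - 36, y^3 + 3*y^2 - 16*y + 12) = y^2 + 5*y - 6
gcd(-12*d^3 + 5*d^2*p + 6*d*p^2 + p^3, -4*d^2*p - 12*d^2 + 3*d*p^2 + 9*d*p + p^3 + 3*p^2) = -4*d^2 + 3*d*p + p^2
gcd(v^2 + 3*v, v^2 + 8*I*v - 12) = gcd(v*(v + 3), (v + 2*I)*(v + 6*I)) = 1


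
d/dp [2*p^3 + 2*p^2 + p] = 6*p^2 + 4*p + 1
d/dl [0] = 0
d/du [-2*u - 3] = -2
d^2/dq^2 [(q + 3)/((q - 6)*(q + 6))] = 2*(q^3 + 9*q^2 + 108*q + 108)/(q^6 - 108*q^4 + 3888*q^2 - 46656)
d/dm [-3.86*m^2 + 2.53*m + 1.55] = 2.53 - 7.72*m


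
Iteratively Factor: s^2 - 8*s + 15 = (s - 3)*(s - 5)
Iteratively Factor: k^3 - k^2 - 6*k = (k)*(k^2 - k - 6) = k*(k - 3)*(k + 2)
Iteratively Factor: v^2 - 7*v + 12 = (v - 4)*(v - 3)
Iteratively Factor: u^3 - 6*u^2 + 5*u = (u - 5)*(u^2 - u) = u*(u - 5)*(u - 1)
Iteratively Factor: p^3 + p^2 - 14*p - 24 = (p + 2)*(p^2 - p - 12) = (p - 4)*(p + 2)*(p + 3)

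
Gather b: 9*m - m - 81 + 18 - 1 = 8*m - 64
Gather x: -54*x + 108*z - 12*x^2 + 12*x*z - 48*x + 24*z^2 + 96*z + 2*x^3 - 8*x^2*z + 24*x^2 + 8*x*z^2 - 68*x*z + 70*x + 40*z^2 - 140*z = 2*x^3 + x^2*(12 - 8*z) + x*(8*z^2 - 56*z - 32) + 64*z^2 + 64*z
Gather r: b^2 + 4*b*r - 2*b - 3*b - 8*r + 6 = b^2 - 5*b + r*(4*b - 8) + 6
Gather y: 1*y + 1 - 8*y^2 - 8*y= -8*y^2 - 7*y + 1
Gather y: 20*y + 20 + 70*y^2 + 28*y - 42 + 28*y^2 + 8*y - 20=98*y^2 + 56*y - 42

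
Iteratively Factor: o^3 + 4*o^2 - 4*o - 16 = (o + 2)*(o^2 + 2*o - 8) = (o - 2)*(o + 2)*(o + 4)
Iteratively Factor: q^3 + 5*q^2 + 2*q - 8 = (q + 2)*(q^2 + 3*q - 4) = (q + 2)*(q + 4)*(q - 1)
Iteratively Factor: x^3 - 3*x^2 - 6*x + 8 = (x - 1)*(x^2 - 2*x - 8) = (x - 1)*(x + 2)*(x - 4)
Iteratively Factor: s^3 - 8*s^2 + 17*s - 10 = (s - 5)*(s^2 - 3*s + 2) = (s - 5)*(s - 2)*(s - 1)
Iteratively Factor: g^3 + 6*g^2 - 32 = (g + 4)*(g^2 + 2*g - 8) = (g + 4)^2*(g - 2)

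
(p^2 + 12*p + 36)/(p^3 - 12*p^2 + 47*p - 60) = (p^2 + 12*p + 36)/(p^3 - 12*p^2 + 47*p - 60)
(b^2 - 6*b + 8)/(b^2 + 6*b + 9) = (b^2 - 6*b + 8)/(b^2 + 6*b + 9)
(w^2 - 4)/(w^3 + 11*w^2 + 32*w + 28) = (w - 2)/(w^2 + 9*w + 14)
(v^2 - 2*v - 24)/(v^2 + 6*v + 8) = (v - 6)/(v + 2)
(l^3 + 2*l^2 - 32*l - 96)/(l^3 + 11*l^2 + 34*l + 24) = (l^2 - 2*l - 24)/(l^2 + 7*l + 6)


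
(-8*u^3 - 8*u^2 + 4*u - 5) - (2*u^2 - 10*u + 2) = -8*u^3 - 10*u^2 + 14*u - 7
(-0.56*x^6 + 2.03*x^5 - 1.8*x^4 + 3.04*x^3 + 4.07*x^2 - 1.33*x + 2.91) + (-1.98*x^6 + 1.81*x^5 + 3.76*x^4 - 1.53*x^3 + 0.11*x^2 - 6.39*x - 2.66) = -2.54*x^6 + 3.84*x^5 + 1.96*x^4 + 1.51*x^3 + 4.18*x^2 - 7.72*x + 0.25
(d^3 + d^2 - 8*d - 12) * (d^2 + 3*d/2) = d^5 + 5*d^4/2 - 13*d^3/2 - 24*d^2 - 18*d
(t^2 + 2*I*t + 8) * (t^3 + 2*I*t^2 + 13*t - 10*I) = t^5 + 4*I*t^4 + 17*t^3 + 32*I*t^2 + 124*t - 80*I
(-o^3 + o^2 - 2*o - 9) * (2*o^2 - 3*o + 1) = -2*o^5 + 5*o^4 - 8*o^3 - 11*o^2 + 25*o - 9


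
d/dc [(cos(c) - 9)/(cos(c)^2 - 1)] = (cos(c)^2 - 18*cos(c) + 1)/sin(c)^3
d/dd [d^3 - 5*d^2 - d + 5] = 3*d^2 - 10*d - 1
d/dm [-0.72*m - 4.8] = -0.720000000000000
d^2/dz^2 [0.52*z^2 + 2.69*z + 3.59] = 1.04000000000000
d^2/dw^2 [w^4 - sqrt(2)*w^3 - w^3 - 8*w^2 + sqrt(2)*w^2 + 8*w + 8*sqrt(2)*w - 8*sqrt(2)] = 12*w^2 - 6*sqrt(2)*w - 6*w - 16 + 2*sqrt(2)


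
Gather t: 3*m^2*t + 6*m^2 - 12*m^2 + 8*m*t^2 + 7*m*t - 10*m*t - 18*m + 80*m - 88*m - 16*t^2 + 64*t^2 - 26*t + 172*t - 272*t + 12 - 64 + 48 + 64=-6*m^2 - 26*m + t^2*(8*m + 48) + t*(3*m^2 - 3*m - 126) + 60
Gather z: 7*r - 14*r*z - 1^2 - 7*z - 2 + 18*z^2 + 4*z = 7*r + 18*z^2 + z*(-14*r - 3) - 3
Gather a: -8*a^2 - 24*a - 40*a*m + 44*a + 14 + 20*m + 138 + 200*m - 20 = -8*a^2 + a*(20 - 40*m) + 220*m + 132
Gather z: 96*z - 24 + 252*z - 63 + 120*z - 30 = 468*z - 117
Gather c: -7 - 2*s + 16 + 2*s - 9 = 0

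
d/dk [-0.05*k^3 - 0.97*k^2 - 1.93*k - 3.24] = -0.15*k^2 - 1.94*k - 1.93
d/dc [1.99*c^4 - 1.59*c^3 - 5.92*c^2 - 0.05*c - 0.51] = 7.96*c^3 - 4.77*c^2 - 11.84*c - 0.05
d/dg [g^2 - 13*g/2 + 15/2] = 2*g - 13/2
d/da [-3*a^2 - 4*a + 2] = -6*a - 4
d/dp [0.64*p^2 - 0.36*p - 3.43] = 1.28*p - 0.36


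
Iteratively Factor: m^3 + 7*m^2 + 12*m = (m + 4)*(m^2 + 3*m) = m*(m + 4)*(m + 3)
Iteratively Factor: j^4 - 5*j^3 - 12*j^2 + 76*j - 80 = (j - 5)*(j^3 - 12*j + 16) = (j - 5)*(j + 4)*(j^2 - 4*j + 4) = (j - 5)*(j - 2)*(j + 4)*(j - 2)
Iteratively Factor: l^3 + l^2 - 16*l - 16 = (l + 1)*(l^2 - 16) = (l - 4)*(l + 1)*(l + 4)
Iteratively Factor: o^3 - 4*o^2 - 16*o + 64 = (o - 4)*(o^2 - 16) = (o - 4)^2*(o + 4)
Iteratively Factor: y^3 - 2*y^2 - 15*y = (y - 5)*(y^2 + 3*y) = y*(y - 5)*(y + 3)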